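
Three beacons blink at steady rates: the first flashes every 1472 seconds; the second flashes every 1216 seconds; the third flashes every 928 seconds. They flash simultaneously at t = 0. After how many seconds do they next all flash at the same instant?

811072 seconds

They coincide at every common multiple of the periods; the first is the LCM.
1472 = 2^6 × 23
1216 = 2^6 × 19
928 = 2^5 × 29
LCM(1472, 1216, 928) = 2^6 × 19 × 23 × 29 = 811072.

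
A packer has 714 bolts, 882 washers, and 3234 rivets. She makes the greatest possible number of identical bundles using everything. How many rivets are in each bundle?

Number of bundles = gcd(714, 882, 3234).
714 = 2 × 3 × 7 × 17
882 = 2 × 3^2 × 7^2
3234 = 2 × 3 × 7^2 × 11
gcd(714, 882, 3234) = 2 × 3 × 7 = 42.
rivets per bundle = 3234 / 42 = 77.

77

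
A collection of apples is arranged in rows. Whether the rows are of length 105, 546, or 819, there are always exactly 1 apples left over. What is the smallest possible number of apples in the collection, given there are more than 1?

8191

N − 1 must be a common multiple of 105, 546, and 819.
105 = 3 × 5 × 7
546 = 2 × 3 × 7 × 13
819 = 3^2 × 7 × 13
LCM(105, 546, 819) = 2 × 3^2 × 5 × 7 × 13 = 8190.
Smallest N > 1 is LCM + 1 = 8190 + 1 = 8191.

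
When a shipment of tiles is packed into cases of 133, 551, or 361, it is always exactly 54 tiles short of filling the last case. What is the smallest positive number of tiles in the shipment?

73229

Being 54 short of a full case of size k means N ≡ −54 (mod k), i.e. N + 54 is a multiple of each size.
133 = 7 × 19
551 = 19 × 29
361 = 19^2
LCM(133, 551, 361) = 7 × 19^2 × 29 = 73283.
Smallest positive N is 73283 − 54 = 73229.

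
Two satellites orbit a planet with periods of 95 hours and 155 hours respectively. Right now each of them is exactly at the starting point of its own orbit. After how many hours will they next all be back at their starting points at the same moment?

They coincide at every common multiple of the periods; the first is the LCM.
95 = 5 × 19
155 = 5 × 31
LCM(95, 155) = 5 × 19 × 31 = 2945.

2945 hours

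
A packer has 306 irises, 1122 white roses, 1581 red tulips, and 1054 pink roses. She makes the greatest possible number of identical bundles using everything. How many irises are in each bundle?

18

Number of bundles = gcd(306, 1122, 1581, 1054).
306 = 2 × 3^2 × 17
1122 = 2 × 3 × 11 × 17
1581 = 3 × 17 × 31
1054 = 2 × 17 × 31
gcd(306, 1122, 1581, 1054) = 17.
irises per bundle = 306 / 17 = 18.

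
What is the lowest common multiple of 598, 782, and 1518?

598 = 2 × 13 × 23
782 = 2 × 17 × 23
1518 = 2 × 3 × 11 × 23
LCM(598, 782, 1518) = 2 × 3 × 11 × 13 × 17 × 23 = 335478.

335478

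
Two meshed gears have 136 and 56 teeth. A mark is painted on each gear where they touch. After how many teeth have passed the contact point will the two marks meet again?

952 teeth

We need the least common multiple of the intervals.
136 = 2^3 × 17
56 = 2^3 × 7
LCM(136, 56) = 2^3 × 7 × 17 = 952.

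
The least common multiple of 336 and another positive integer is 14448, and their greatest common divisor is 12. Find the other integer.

gcd × lcm = product of the two integers, so the other integer is (12 × 14448) / 336 = 516.

516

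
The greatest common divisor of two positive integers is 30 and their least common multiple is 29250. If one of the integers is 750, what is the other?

For two integers, gcd × lcm = product, so the other is (30 × 29250) / 750 = 877500 / 750 = 1170.

1170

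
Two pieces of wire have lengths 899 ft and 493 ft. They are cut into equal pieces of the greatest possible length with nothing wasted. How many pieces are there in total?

48

Piece length = gcd(899, 493).
899 = 29 × 31
493 = 17 × 29
gcd(899, 493) = 29.
Total pieces = 899/29 + 493/29 = 31 + 17 = 48.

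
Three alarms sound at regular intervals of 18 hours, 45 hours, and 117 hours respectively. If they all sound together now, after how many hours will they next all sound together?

We need the least common multiple of the intervals.
18 = 2 × 3^2
45 = 3^2 × 5
117 = 3^2 × 13
LCM(18, 45, 117) = 2 × 3^2 × 5 × 13 = 1170.

1170 hours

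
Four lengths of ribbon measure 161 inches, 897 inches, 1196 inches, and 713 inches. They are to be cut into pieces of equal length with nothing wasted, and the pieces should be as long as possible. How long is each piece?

Each piece length must divide every original length, so the longest possible is gcd(161, 897, 1196, 713).
161 = 7 × 23
897 = 3 × 13 × 23
1196 = 2^2 × 13 × 23
713 = 23 × 31
gcd(161, 897, 1196, 713) = 23.

23 inches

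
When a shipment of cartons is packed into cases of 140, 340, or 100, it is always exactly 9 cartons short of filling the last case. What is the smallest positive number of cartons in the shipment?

11891

Being 9 short of a full case of size k means N ≡ −9 (mod k), i.e. N + 9 is a multiple of each size.
140 = 2^2 × 5 × 7
340 = 2^2 × 5 × 17
100 = 2^2 × 5^2
LCM(140, 340, 100) = 2^2 × 5^2 × 7 × 17 = 11900.
Smallest positive N is 11900 − 9 = 11891.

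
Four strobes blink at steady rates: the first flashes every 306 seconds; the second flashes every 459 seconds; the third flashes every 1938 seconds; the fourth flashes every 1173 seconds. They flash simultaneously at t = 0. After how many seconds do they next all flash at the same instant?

401166 seconds

The first simultaneous occurrence is after LCM of the individual periods.
306 = 2 × 3^2 × 17
459 = 3^3 × 17
1938 = 2 × 3 × 17 × 19
1173 = 3 × 17 × 23
LCM(306, 459, 1938, 1173) = 2 × 3^3 × 17 × 19 × 23 = 401166.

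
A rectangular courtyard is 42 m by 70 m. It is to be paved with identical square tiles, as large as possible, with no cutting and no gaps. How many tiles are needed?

15

Tile side = gcd(42, 70).
42 = 2 × 3 × 7
70 = 2 × 5 × 7
gcd(42, 70) = 2 × 7 = 14.
Tiles: (42/14) × (70/14) = 3 × 5 = 15.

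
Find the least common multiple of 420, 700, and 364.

27300

420 = 2^2 × 3 × 5 × 7
700 = 2^2 × 5^2 × 7
364 = 2^2 × 7 × 13
LCM(420, 700, 364) = 2^2 × 3 × 5^2 × 7 × 13 = 27300.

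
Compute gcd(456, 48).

24

456 = 2^3 × 3 × 19
48 = 2^4 × 3
gcd(456, 48) = 2^3 × 3 = 24.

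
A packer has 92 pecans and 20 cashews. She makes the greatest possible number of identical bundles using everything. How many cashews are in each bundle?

Number of bundles = gcd(92, 20).
92 = 2^2 × 23
20 = 2^2 × 5
gcd(92, 20) = 2^2 = 4.
cashews per bundle = 20 / 4 = 5.

5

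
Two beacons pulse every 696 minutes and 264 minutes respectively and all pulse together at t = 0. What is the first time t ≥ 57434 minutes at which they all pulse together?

61248 minutes

Joint pulses occur at multiples of LCM(696, 264).
696 = 2^3 × 3 × 29
264 = 2^3 × 3 × 11
LCM(696, 264) = 2^3 × 3 × 11 × 29 = 7656.
Smallest multiple of 7656 that is ≥ 57434: ⌈57434/7656⌉ × 7656 = 8 × 7656 = 61248.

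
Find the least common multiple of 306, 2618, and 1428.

47124

306 = 2 × 3^2 × 17
2618 = 2 × 7 × 11 × 17
1428 = 2^2 × 3 × 7 × 17
LCM(306, 2618, 1428) = 2^2 × 3^2 × 7 × 11 × 17 = 47124.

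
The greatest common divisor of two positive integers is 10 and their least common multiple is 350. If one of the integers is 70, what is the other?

50

For two integers, gcd × lcm = product, so the other is (10 × 350) / 70 = 3500 / 70 = 50.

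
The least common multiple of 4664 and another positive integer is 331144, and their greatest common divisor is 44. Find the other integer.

3124

gcd × lcm = product of the two integers, so the other integer is (44 × 331144) / 4664 = 3124.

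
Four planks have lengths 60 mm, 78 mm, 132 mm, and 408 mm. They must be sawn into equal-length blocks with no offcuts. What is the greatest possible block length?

6 mm

This is the greatest common divisor of 60, 78, 132, and 408.
60 = 2^2 × 3 × 5
78 = 2 × 3 × 13
132 = 2^2 × 3 × 11
408 = 2^3 × 3 × 17
gcd(60, 78, 132, 408) = 2 × 3 = 6.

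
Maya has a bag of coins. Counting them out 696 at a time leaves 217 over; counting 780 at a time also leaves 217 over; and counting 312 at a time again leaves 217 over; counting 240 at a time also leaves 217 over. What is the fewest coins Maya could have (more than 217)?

90697

N − 217 must be a common multiple of 696, 780, 312, and 240.
696 = 2^3 × 3 × 29
780 = 2^2 × 3 × 5 × 13
312 = 2^3 × 3 × 13
240 = 2^4 × 3 × 5
LCM(696, 780, 312, 240) = 2^4 × 3 × 5 × 13 × 29 = 90480.
Smallest N > 217 is LCM + 217 = 90480 + 217 = 90697.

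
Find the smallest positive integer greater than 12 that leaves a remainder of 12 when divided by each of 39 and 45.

597

N − 12 must be a common multiple of 39 and 45.
39 = 3 × 13
45 = 3^2 × 5
LCM(39, 45) = 3^2 × 5 × 13 = 585.
Smallest N > 12 is LCM + 12 = 585 + 12 = 597.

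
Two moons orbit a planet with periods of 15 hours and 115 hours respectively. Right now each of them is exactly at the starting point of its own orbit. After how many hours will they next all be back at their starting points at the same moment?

They coincide at every common multiple of the periods; the first is the LCM.
15 = 3 × 5
115 = 5 × 23
LCM(15, 115) = 3 × 5 × 23 = 345.

345 hours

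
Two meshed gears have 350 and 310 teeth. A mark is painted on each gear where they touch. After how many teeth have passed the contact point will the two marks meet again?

10850 teeth

We need the least common multiple of the intervals.
350 = 2 × 5^2 × 7
310 = 2 × 5 × 31
LCM(350, 310) = 2 × 5^2 × 7 × 31 = 10850.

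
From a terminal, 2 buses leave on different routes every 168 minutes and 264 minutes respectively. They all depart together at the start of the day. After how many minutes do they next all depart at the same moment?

They coincide at every common multiple of the periods; the first is the LCM.
168 = 2^3 × 3 × 7
264 = 2^3 × 3 × 11
LCM(168, 264) = 2^3 × 3 × 7 × 11 = 1848.

1848 minutes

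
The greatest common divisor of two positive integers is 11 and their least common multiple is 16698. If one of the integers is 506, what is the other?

363

For two integers, gcd × lcm = product, so the other is (11 × 16698) / 506 = 183678 / 506 = 363.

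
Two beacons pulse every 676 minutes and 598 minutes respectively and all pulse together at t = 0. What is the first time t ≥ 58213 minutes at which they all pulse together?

Joint pulses occur at multiples of LCM(676, 598).
676 = 2^2 × 13^2
598 = 2 × 13 × 23
LCM(676, 598) = 2^2 × 13^2 × 23 = 15548.
Smallest multiple of 15548 that is ≥ 58213: ⌈58213/15548⌉ × 15548 = 4 × 15548 = 62192.

62192 minutes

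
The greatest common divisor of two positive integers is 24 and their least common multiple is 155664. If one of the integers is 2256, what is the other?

1656

For two integers, gcd × lcm = product, so the other is (24 × 155664) / 2256 = 3735936 / 2256 = 1656.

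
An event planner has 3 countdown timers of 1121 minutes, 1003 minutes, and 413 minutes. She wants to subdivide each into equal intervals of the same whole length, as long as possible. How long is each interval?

59 minutes

The interval must divide each timer length; the longest such is the gcd.
1121 = 19 × 59
1003 = 17 × 59
413 = 7 × 59
gcd(1121, 1003, 413) = 59.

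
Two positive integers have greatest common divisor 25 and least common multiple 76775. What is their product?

1919375

For any two positive integers, gcd × lcm = product = 25 × 76775 = 1919375.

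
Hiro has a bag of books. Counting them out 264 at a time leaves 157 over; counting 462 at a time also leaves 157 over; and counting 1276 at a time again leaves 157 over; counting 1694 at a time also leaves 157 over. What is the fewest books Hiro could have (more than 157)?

N − 157 must be a common multiple of 264, 462, 1276, and 1694.
264 = 2^3 × 3 × 11
462 = 2 × 3 × 7 × 11
1276 = 2^2 × 11 × 29
1694 = 2 × 7 × 11^2
LCM(264, 462, 1276, 1694) = 2^3 × 3 × 7 × 11^2 × 29 = 589512.
Smallest N > 157 is LCM + 157 = 589512 + 157 = 589669.

589669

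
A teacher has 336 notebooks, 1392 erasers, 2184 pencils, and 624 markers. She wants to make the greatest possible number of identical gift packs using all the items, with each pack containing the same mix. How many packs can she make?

24 packs

The pack count must divide each quantity, so the greatest is gcd(336, 1392, 2184, 624).
336 = 2^4 × 3 × 7
1392 = 2^4 × 3 × 29
2184 = 2^3 × 3 × 7 × 13
624 = 2^4 × 3 × 13
gcd(336, 1392, 2184, 624) = 2^3 × 3 = 24.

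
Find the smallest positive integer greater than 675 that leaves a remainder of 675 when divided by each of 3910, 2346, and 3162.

N − 675 must be a common multiple of 3910, 2346, and 3162.
3910 = 2 × 5 × 17 × 23
2346 = 2 × 3 × 17 × 23
3162 = 2 × 3 × 17 × 31
LCM(3910, 2346, 3162) = 2 × 3 × 5 × 17 × 23 × 31 = 363630.
Smallest N > 675 is LCM + 675 = 363630 + 675 = 364305.

364305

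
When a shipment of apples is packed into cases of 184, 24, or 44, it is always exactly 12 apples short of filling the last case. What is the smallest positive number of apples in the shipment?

6060

Being 12 short of a full case of size k means N ≡ −12 (mod k), i.e. N + 12 is a multiple of each size.
184 = 2^3 × 23
24 = 2^3 × 3
44 = 2^2 × 11
LCM(184, 24, 44) = 2^3 × 3 × 11 × 23 = 6072.
Smallest positive N is 6072 − 12 = 6060.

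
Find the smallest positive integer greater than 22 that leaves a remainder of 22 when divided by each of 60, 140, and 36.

N − 22 must be a common multiple of 60, 140, and 36.
60 = 2^2 × 3 × 5
140 = 2^2 × 5 × 7
36 = 2^2 × 3^2
LCM(60, 140, 36) = 2^2 × 3^2 × 5 × 7 = 1260.
Smallest N > 22 is LCM + 22 = 1260 + 22 = 1282.

1282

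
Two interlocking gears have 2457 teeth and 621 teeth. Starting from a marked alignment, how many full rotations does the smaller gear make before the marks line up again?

91 rotations

They are all back at their starting positions together after one LCM of the periods.
2457 = 3^3 × 7 × 13
621 = 3^3 × 23
LCM(2457, 621) = 3^3 × 7 × 13 × 23 = 56511.
Rotations for period 621: 56511 / 621 = 91.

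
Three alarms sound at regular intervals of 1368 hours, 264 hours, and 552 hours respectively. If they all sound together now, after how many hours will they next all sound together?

346104 hours

We need the least common multiple of the intervals.
1368 = 2^3 × 3^2 × 19
264 = 2^3 × 3 × 11
552 = 2^3 × 3 × 23
LCM(1368, 264, 552) = 2^3 × 3^2 × 11 × 19 × 23 = 346104.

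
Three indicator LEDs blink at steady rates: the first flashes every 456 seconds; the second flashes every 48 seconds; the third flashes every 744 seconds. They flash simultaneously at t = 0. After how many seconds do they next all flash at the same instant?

The first simultaneous occurrence is after LCM of the individual periods.
456 = 2^3 × 3 × 19
48 = 2^4 × 3
744 = 2^3 × 3 × 31
LCM(456, 48, 744) = 2^4 × 3 × 19 × 31 = 28272.

28272 seconds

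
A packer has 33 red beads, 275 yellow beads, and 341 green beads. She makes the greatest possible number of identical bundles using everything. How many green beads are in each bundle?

31

Number of bundles = gcd(33, 275, 341).
33 = 3 × 11
275 = 5^2 × 11
341 = 11 × 31
gcd(33, 275, 341) = 11.
green beads per bundle = 341 / 11 = 31.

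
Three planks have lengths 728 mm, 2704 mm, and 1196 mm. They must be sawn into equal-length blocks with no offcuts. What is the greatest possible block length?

This is the greatest common divisor of 728, 2704, and 1196.
728 = 2^3 × 7 × 13
2704 = 2^4 × 13^2
1196 = 2^2 × 13 × 23
gcd(728, 2704, 1196) = 2^2 × 13 = 52.

52 mm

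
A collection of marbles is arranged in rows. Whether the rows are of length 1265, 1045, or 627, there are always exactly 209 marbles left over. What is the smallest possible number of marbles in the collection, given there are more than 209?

72314

N − 209 must be a common multiple of 1265, 1045, and 627.
1265 = 5 × 11 × 23
1045 = 5 × 11 × 19
627 = 3 × 11 × 19
LCM(1265, 1045, 627) = 3 × 5 × 11 × 19 × 23 = 72105.
Smallest N > 209 is LCM + 209 = 72105 + 209 = 72314.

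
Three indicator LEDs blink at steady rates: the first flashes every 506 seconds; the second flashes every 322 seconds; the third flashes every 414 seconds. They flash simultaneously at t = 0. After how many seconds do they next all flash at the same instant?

31878 seconds

They coincide at every common multiple of the periods; the first is the LCM.
506 = 2 × 11 × 23
322 = 2 × 7 × 23
414 = 2 × 3^2 × 23
LCM(506, 322, 414) = 2 × 3^2 × 7 × 11 × 23 = 31878.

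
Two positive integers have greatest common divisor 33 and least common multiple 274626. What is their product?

For any two positive integers, gcd × lcm = product = 33 × 274626 = 9062658.

9062658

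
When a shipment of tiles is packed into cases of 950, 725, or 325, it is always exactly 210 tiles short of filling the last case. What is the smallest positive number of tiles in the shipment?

Being 210 short of a full case of size k means N ≡ −210 (mod k), i.e. N + 210 is a multiple of each size.
950 = 2 × 5^2 × 19
725 = 5^2 × 29
325 = 5^2 × 13
LCM(950, 725, 325) = 2 × 5^2 × 13 × 19 × 29 = 358150.
Smallest positive N is 358150 − 210 = 357940.

357940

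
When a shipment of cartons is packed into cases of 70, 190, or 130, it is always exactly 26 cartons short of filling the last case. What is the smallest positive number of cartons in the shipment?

17264

Being 26 short of a full case of size k means N ≡ −26 (mod k), i.e. N + 26 is a multiple of each size.
70 = 2 × 5 × 7
190 = 2 × 5 × 19
130 = 2 × 5 × 13
LCM(70, 190, 130) = 2 × 5 × 7 × 13 × 19 = 17290.
Smallest positive N is 17290 − 26 = 17264.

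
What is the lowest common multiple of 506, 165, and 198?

506 = 2 × 11 × 23
165 = 3 × 5 × 11
198 = 2 × 3^2 × 11
LCM(506, 165, 198) = 2 × 3^2 × 5 × 11 × 23 = 22770.

22770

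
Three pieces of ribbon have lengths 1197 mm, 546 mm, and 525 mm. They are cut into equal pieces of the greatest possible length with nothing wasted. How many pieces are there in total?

108

Piece length = gcd(1197, 546, 525).
1197 = 3^2 × 7 × 19
546 = 2 × 3 × 7 × 13
525 = 3 × 5^2 × 7
gcd(1197, 546, 525) = 3 × 7 = 21.
Total pieces = 1197/21 + 546/21 + 525/21 = 57 + 26 + 25 = 108.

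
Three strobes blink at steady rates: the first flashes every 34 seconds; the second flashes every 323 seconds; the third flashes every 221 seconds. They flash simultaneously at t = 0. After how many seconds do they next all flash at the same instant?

8398 seconds

They coincide at every common multiple of the periods; the first is the LCM.
34 = 2 × 17
323 = 17 × 19
221 = 13 × 17
LCM(34, 323, 221) = 2 × 13 × 17 × 19 = 8398.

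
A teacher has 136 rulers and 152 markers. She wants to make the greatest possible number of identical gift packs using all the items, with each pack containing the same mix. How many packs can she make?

The pack count must divide each quantity, so the greatest is gcd(136, 152).
136 = 2^3 × 17
152 = 2^3 × 19
gcd(136, 152) = 2^3 = 8.

8 packs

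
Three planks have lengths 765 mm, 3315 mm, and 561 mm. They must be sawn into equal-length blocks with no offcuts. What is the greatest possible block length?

The block length must divide every plank, so the greatest is gcd(765, 3315, 561).
765 = 3^2 × 5 × 17
3315 = 3 × 5 × 13 × 17
561 = 3 × 11 × 17
gcd(765, 3315, 561) = 3 × 17 = 51.

51 mm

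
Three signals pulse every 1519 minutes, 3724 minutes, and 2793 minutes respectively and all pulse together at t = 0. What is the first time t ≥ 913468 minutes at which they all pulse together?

Joint pulses occur at multiples of LCM(1519, 3724, 2793).
1519 = 7^2 × 31
3724 = 2^2 × 7^2 × 19
2793 = 3 × 7^2 × 19
LCM(1519, 3724, 2793) = 2^2 × 3 × 7^2 × 19 × 31 = 346332.
Smallest multiple of 346332 that is ≥ 913468: ⌈913468/346332⌉ × 346332 = 3 × 346332 = 1038996.

1038996 minutes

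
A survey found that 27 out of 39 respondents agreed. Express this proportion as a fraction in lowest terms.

9/13

27 = 3^3
39 = 3 × 13
gcd(27, 39) = 3.
Divide numerator and denominator by 3: 27/39 = 9/13.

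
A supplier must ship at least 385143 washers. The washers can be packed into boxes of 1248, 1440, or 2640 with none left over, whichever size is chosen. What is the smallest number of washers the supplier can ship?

411840

The number of washers must be a common multiple of 1248, 1440, and 2640, so a multiple of their LCM.
1248 = 2^5 × 3 × 13
1440 = 2^5 × 3^2 × 5
2640 = 2^4 × 3 × 5 × 11
LCM(1248, 1440, 2640) = 2^5 × 3^2 × 5 × 11 × 13 = 205920.
Smallest multiple of 205920 that is ≥ 385143: ⌈385143/205920⌉ × 205920 = 2 × 205920 = 411840.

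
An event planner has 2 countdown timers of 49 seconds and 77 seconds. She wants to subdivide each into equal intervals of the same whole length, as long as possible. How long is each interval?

7 seconds

The interval must divide each timer length; the longest such is the gcd.
49 = 7^2
77 = 7 × 11
gcd(49, 77) = 7.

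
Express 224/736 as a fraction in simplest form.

224 = 2^5 × 7
736 = 2^5 × 23
gcd(224, 736) = 2^5 = 32.
Divide numerator and denominator by 32: 224/736 = 7/23.

7/23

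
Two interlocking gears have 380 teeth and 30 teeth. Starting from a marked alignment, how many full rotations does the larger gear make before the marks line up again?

3 rotations

The first common completion time is the LCM of the periods.
380 = 2^2 × 5 × 19
30 = 2 × 3 × 5
LCM(380, 30) = 2^2 × 3 × 5 × 19 = 1140.
Rotations for period 380: 1140 / 380 = 3.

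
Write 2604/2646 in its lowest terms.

2604 = 2^2 × 3 × 7 × 31
2646 = 2 × 3^3 × 7^2
gcd(2604, 2646) = 2 × 3 × 7 = 42.
Divide numerator and denominator by 42: 2604/2646 = 62/63.

62/63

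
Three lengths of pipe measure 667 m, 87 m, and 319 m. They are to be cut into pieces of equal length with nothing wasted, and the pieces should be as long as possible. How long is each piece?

Each piece length must divide every original length, so the longest possible is gcd(667, 87, 319).
667 = 23 × 29
87 = 3 × 29
319 = 11 × 29
gcd(667, 87, 319) = 29.

29 m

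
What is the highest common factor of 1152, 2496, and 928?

32

1152 = 2^7 × 3^2
2496 = 2^6 × 3 × 13
928 = 2^5 × 29
gcd(1152, 2496, 928) = 2^5 = 32.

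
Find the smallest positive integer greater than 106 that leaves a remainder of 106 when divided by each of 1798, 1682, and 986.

886520

N − 106 must be a common multiple of 1798, 1682, and 986.
1798 = 2 × 29 × 31
1682 = 2 × 29^2
986 = 2 × 17 × 29
LCM(1798, 1682, 986) = 2 × 17 × 29^2 × 31 = 886414.
Smallest N > 106 is LCM + 106 = 886414 + 106 = 886520.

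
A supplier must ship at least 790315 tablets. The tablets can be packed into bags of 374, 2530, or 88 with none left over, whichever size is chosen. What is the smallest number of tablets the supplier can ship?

860200

The number of tablets must be a common multiple of 374, 2530, and 88, so a multiple of their LCM.
374 = 2 × 11 × 17
2530 = 2 × 5 × 11 × 23
88 = 2^3 × 11
LCM(374, 2530, 88) = 2^3 × 5 × 11 × 17 × 23 = 172040.
Smallest multiple of 172040 that is ≥ 790315: ⌈790315/172040⌉ × 172040 = 5 × 172040 = 860200.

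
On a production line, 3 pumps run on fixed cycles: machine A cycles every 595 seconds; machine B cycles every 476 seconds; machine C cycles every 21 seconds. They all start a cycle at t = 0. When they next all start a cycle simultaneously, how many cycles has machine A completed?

All finish a whole number of cycles simultaneously at t = LCM of the periods.
595 = 5 × 7 × 17
476 = 2^2 × 7 × 17
21 = 3 × 7
LCM(595, 476, 21) = 2^2 × 3 × 5 × 7 × 17 = 7140.
Cycles for period 595: 7140 / 595 = 12.

12 cycles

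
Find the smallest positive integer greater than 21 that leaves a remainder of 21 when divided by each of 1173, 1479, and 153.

102072

N − 21 must be a common multiple of 1173, 1479, and 153.
1173 = 3 × 17 × 23
1479 = 3 × 17 × 29
153 = 3^2 × 17
LCM(1173, 1479, 153) = 3^2 × 17 × 23 × 29 = 102051.
Smallest N > 21 is LCM + 21 = 102051 + 21 = 102072.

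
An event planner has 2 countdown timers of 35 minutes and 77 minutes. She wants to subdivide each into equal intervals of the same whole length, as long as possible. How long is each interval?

By the Euclidean algorithm:
77 = 2 × 35 + 7
35 = 5 × 7 + 0
gcd(35, 77) = 7.

7 minutes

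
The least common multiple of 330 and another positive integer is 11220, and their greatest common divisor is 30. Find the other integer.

gcd × lcm = product of the two integers, so the other integer is (30 × 11220) / 330 = 1020.

1020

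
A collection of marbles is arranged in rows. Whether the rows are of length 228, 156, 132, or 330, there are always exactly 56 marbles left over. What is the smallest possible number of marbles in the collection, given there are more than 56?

163076

N − 56 must be a common multiple of 228, 156, 132, and 330.
228 = 2^2 × 3 × 19
156 = 2^2 × 3 × 13
132 = 2^2 × 3 × 11
330 = 2 × 3 × 5 × 11
LCM(228, 156, 132, 330) = 2^2 × 3 × 5 × 11 × 13 × 19 = 163020.
Smallest N > 56 is LCM + 56 = 163020 + 56 = 163076.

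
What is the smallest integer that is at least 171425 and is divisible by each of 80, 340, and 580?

The integer must be a common multiple of 80, 340, and 580, so a multiple of their LCM.
80 = 2^4 × 5
340 = 2^2 × 5 × 17
580 = 2^2 × 5 × 29
LCM(80, 340, 580) = 2^4 × 5 × 17 × 29 = 39440.
Smallest multiple of 39440 that is ≥ 171425: ⌈171425/39440⌉ × 39440 = 5 × 39440 = 197200.

197200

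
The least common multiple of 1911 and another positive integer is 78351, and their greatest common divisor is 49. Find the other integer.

2009

gcd × lcm = product of the two integers, so the other integer is (49 × 78351) / 1911 = 2009.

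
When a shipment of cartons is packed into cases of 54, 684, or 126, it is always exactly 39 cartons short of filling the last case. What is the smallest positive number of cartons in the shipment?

Being 39 short of a full case of size k means N ≡ −39 (mod k), i.e. N + 39 is a multiple of each size.
54 = 2 × 3^3
684 = 2^2 × 3^2 × 19
126 = 2 × 3^2 × 7
LCM(54, 684, 126) = 2^2 × 3^3 × 7 × 19 = 14364.
Smallest positive N is 14364 − 39 = 14325.

14325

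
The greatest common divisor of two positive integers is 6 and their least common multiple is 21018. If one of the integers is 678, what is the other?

For two integers, gcd × lcm = product, so the other is (6 × 21018) / 678 = 126108 / 678 = 186.

186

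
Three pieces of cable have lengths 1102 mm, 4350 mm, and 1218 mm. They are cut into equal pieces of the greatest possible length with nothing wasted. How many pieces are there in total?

115

Piece length = gcd(1102, 4350, 1218).
1102 = 2 × 19 × 29
4350 = 2 × 3 × 5^2 × 29
1218 = 2 × 3 × 7 × 29
gcd(1102, 4350, 1218) = 2 × 29 = 58.
Total pieces = 1102/58 + 4350/58 + 1218/58 = 19 + 75 + 21 = 115.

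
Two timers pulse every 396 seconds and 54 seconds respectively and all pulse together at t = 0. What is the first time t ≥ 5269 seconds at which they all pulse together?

5940 seconds

Joint pulses occur at multiples of LCM(396, 54).
396 = 2^2 × 3^2 × 11
54 = 2 × 3^3
LCM(396, 54) = 2^2 × 3^3 × 11 = 1188.
Smallest multiple of 1188 that is ≥ 5269: ⌈5269/1188⌉ × 1188 = 5 × 1188 = 5940.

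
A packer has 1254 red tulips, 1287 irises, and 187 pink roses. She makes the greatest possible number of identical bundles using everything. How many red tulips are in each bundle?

Number of bundles = gcd(1254, 1287, 187).
1254 = 2 × 3 × 11 × 19
1287 = 3^2 × 11 × 13
187 = 11 × 17
gcd(1254, 1287, 187) = 11.
red tulips per bundle = 1254 / 11 = 114.

114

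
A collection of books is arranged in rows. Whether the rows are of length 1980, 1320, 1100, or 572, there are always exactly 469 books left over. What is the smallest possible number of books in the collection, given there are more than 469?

257869

N − 469 must be a common multiple of 1980, 1320, 1100, and 572.
1980 = 2^2 × 3^2 × 5 × 11
1320 = 2^3 × 3 × 5 × 11
1100 = 2^2 × 5^2 × 11
572 = 2^2 × 11 × 13
LCM(1980, 1320, 1100, 572) = 2^3 × 3^2 × 5^2 × 11 × 13 = 257400.
Smallest N > 469 is LCM + 469 = 257400 + 469 = 257869.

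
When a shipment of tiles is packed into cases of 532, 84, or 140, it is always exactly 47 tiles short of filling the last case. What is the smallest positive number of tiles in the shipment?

Being 47 short of a full case of size k means N ≡ −47 (mod k), i.e. N + 47 is a multiple of each size.
532 = 2^2 × 7 × 19
84 = 2^2 × 3 × 7
140 = 2^2 × 5 × 7
LCM(532, 84, 140) = 2^2 × 3 × 5 × 7 × 19 = 7980.
Smallest positive N is 7980 − 47 = 7933.

7933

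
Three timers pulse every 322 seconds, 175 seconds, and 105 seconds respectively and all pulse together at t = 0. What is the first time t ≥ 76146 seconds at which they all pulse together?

Joint pulses occur at multiples of LCM(322, 175, 105).
322 = 2 × 7 × 23
175 = 5^2 × 7
105 = 3 × 5 × 7
LCM(322, 175, 105) = 2 × 3 × 5^2 × 7 × 23 = 24150.
Smallest multiple of 24150 that is ≥ 76146: ⌈76146/24150⌉ × 24150 = 4 × 24150 = 96600.

96600 seconds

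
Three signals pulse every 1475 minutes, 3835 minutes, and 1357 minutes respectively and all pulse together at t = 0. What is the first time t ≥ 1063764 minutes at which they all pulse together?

1323075 minutes

Joint pulses occur at multiples of LCM(1475, 3835, 1357).
1475 = 5^2 × 59
3835 = 5 × 13 × 59
1357 = 23 × 59
LCM(1475, 3835, 1357) = 5^2 × 13 × 23 × 59 = 441025.
Smallest multiple of 441025 that is ≥ 1063764: ⌈1063764/441025⌉ × 441025 = 3 × 441025 = 1323075.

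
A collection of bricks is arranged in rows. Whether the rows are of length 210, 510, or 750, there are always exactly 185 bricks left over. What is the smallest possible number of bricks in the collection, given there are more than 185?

89435

N − 185 must be a common multiple of 210, 510, and 750.
210 = 2 × 3 × 5 × 7
510 = 2 × 3 × 5 × 17
750 = 2 × 3 × 5^3
LCM(210, 510, 750) = 2 × 3 × 5^3 × 7 × 17 = 89250.
Smallest N > 185 is LCM + 185 = 89250 + 185 = 89435.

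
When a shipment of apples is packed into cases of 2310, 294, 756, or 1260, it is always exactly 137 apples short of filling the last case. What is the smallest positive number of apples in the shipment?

Being 137 short of a full case of size k means N ≡ −137 (mod k), i.e. N + 137 is a multiple of each size.
2310 = 2 × 3 × 5 × 7 × 11
294 = 2 × 3 × 7^2
756 = 2^2 × 3^3 × 7
1260 = 2^2 × 3^2 × 5 × 7
LCM(2310, 294, 756, 1260) = 2^2 × 3^3 × 5 × 7^2 × 11 = 291060.
Smallest positive N is 291060 − 137 = 290923.

290923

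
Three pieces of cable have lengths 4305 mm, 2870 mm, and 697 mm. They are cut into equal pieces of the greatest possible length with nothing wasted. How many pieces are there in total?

192

Piece length = gcd(4305, 2870, 697).
4305 = 3 × 5 × 7 × 41
2870 = 2 × 5 × 7 × 41
697 = 17 × 41
gcd(4305, 2870, 697) = 41.
Total pieces = 4305/41 + 2870/41 + 697/41 = 105 + 70 + 17 = 192.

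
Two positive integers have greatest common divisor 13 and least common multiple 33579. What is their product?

436527

For any two positive integers, gcd × lcm = product = 13 × 33579 = 436527.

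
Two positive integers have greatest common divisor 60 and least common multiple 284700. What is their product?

17082000

For any two positive integers, gcd × lcm = product = 60 × 284700 = 17082000.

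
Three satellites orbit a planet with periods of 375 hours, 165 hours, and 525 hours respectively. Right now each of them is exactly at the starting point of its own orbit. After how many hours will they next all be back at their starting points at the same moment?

28875 hours

We need the least common multiple of the intervals.
375 = 3 × 5^3
165 = 3 × 5 × 11
525 = 3 × 5^2 × 7
LCM(375, 165, 525) = 3 × 5^3 × 7 × 11 = 28875.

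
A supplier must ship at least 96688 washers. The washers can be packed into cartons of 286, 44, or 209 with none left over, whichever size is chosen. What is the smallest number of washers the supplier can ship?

97812

The number of washers must be a common multiple of 286, 44, and 209, so a multiple of their LCM.
286 = 2 × 11 × 13
44 = 2^2 × 11
209 = 11 × 19
LCM(286, 44, 209) = 2^2 × 11 × 13 × 19 = 10868.
Smallest multiple of 10868 that is ≥ 96688: ⌈96688/10868⌉ × 10868 = 9 × 10868 = 97812.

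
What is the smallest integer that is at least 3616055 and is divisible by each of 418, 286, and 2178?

3765762

The integer must be a common multiple of 418, 286, and 2178, so a multiple of their LCM.
418 = 2 × 11 × 19
286 = 2 × 11 × 13
2178 = 2 × 3^2 × 11^2
LCM(418, 286, 2178) = 2 × 3^2 × 11^2 × 13 × 19 = 537966.
Smallest multiple of 537966 that is ≥ 3616055: ⌈3616055/537966⌉ × 537966 = 7 × 537966 = 3765762.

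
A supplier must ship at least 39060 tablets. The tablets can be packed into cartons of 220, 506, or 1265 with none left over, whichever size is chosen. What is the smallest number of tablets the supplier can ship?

The number of tablets must be a common multiple of 220, 506, and 1265, so a multiple of their LCM.
220 = 2^2 × 5 × 11
506 = 2 × 11 × 23
1265 = 5 × 11 × 23
LCM(220, 506, 1265) = 2^2 × 5 × 11 × 23 = 5060.
Smallest multiple of 5060 that is ≥ 39060: ⌈39060/5060⌉ × 5060 = 8 × 5060 = 40480.

40480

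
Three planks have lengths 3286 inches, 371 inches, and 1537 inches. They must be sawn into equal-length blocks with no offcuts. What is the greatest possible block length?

53 inches

The block length must divide every plank, so the greatest is gcd(3286, 371, 1537).
3286 = 2 × 31 × 53
371 = 7 × 53
1537 = 29 × 53
gcd(3286, 371, 1537) = 53.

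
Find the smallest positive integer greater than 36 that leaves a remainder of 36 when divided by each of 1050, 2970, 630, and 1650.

N − 36 must be a common multiple of 1050, 2970, 630, and 1650.
1050 = 2 × 3 × 5^2 × 7
2970 = 2 × 3^3 × 5 × 11
630 = 2 × 3^2 × 5 × 7
1650 = 2 × 3 × 5^2 × 11
LCM(1050, 2970, 630, 1650) = 2 × 3^3 × 5^2 × 7 × 11 = 103950.
Smallest N > 36 is LCM + 36 = 103950 + 36 = 103986.

103986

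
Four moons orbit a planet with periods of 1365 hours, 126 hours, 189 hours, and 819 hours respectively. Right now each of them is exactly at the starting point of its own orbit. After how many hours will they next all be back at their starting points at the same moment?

24570 hours

The first simultaneous occurrence is after LCM of the individual periods.
1365 = 3 × 5 × 7 × 13
126 = 2 × 3^2 × 7
189 = 3^3 × 7
819 = 3^2 × 7 × 13
LCM(1365, 126, 189, 819) = 2 × 3^3 × 5 × 7 × 13 = 24570.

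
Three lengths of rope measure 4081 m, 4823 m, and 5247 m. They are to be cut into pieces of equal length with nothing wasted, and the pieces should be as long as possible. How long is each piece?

Each piece length must divide every original length, so the longest possible is gcd(4081, 4823, 5247).
4081 = 7 × 11 × 53
4823 = 7 × 13 × 53
5247 = 3^2 × 11 × 53
gcd(4081, 4823, 5247) = 53.

53 m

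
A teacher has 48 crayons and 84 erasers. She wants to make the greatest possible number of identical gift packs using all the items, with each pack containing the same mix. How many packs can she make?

The pack count must divide each quantity, so the greatest is gcd(48, 84).
48 = 2^4 × 3
84 = 2^2 × 3 × 7
gcd(48, 84) = 2^2 × 3 = 12.

12 packs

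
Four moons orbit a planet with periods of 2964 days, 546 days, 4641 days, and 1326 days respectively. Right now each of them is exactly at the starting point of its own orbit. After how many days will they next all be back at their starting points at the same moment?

352716 days

They coincide at every common multiple of the periods; the first is the LCM.
2964 = 2^2 × 3 × 13 × 19
546 = 2 × 3 × 7 × 13
4641 = 3 × 7 × 13 × 17
1326 = 2 × 3 × 13 × 17
LCM(2964, 546, 4641, 1326) = 2^2 × 3 × 7 × 13 × 17 × 19 = 352716.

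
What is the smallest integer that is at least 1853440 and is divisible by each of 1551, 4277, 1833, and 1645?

2117115

The integer must be a common multiple of 1551, 4277, 1833, and 1645, so a multiple of their LCM.
1551 = 3 × 11 × 47
4277 = 7 × 13 × 47
1833 = 3 × 13 × 47
1645 = 5 × 7 × 47
LCM(1551, 4277, 1833, 1645) = 3 × 5 × 7 × 11 × 13 × 47 = 705705.
Smallest multiple of 705705 that is ≥ 1853440: ⌈1853440/705705⌉ × 705705 = 3 × 705705 = 2117115.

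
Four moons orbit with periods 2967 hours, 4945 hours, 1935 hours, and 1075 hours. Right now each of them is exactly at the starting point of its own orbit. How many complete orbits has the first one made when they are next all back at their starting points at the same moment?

75 orbits

They are all back at their starting positions together after one LCM of the periods.
2967 = 3 × 23 × 43
4945 = 5 × 23 × 43
1935 = 3^2 × 5 × 43
1075 = 5^2 × 43
LCM(2967, 4945, 1935, 1075) = 3^2 × 5^2 × 23 × 43 = 222525.
Orbits for period 2967: 222525 / 2967 = 75.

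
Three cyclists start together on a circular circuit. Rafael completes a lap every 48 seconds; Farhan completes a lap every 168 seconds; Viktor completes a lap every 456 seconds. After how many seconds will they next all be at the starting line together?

6384 seconds

We need the least common multiple of the intervals.
48 = 2^4 × 3
168 = 2^3 × 3 × 7
456 = 2^3 × 3 × 19
LCM(48, 168, 456) = 2^4 × 3 × 7 × 19 = 6384.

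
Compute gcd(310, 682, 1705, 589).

310 = 2 × 5 × 31
682 = 2 × 11 × 31
1705 = 5 × 11 × 31
589 = 19 × 31
gcd(310, 682, 1705, 589) = 31.

31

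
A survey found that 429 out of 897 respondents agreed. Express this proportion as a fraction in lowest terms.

11/23

429 = 3 × 11 × 13
897 = 3 × 13 × 23
gcd(429, 897) = 3 × 13 = 39.
Divide numerator and denominator by 39: 429/897 = 11/23.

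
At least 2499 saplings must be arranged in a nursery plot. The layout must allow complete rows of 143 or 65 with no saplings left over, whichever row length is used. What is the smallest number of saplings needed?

2860

The number of saplings must be a common multiple of 143 and 65, so a multiple of their LCM.
143 = 11 × 13
65 = 5 × 13
LCM(143, 65) = 5 × 11 × 13 = 715.
Smallest multiple of 715 that is ≥ 2499: ⌈2499/715⌉ × 715 = 4 × 715 = 2860.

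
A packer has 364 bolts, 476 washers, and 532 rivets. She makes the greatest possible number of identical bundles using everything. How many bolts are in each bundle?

Number of bundles = gcd(364, 476, 532).
364 = 2^2 × 7 × 13
476 = 2^2 × 7 × 17
532 = 2^2 × 7 × 19
gcd(364, 476, 532) = 2^2 × 7 = 28.
bolts per bundle = 364 / 28 = 13.

13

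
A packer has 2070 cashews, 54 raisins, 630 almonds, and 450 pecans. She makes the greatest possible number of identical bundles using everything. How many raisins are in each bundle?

3

Number of bundles = gcd(2070, 54, 630, 450).
2070 = 2 × 3^2 × 5 × 23
54 = 2 × 3^3
630 = 2 × 3^2 × 5 × 7
450 = 2 × 3^2 × 5^2
gcd(2070, 54, 630, 450) = 2 × 3^2 = 18.
raisins per bundle = 54 / 18 = 3.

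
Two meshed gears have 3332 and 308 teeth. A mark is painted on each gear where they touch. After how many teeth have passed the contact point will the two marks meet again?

We need the least common multiple of the intervals.
3332 = 2^2 × 7^2 × 17
308 = 2^2 × 7 × 11
LCM(3332, 308) = 2^2 × 7^2 × 11 × 17 = 36652.

36652 teeth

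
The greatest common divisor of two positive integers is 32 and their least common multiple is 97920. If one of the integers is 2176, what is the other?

For two integers, gcd × lcm = product, so the other is (32 × 97920) / 2176 = 3133440 / 2176 = 1440.

1440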